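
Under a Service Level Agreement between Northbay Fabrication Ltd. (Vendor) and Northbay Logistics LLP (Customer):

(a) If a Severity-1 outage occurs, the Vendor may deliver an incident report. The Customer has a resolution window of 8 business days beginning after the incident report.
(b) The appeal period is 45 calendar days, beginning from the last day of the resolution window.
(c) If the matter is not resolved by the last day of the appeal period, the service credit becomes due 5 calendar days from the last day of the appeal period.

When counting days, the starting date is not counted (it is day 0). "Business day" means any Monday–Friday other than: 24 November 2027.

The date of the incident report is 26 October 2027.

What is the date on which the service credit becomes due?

The last day of the resolution window: counting 8 business days from Tuesday, 26 October 2027 (Oct 27, Oct 28, Oct 29, Nov 1, Nov 2, Nov 3, Nov 4, Nov 5, skipping weekends) reaches Friday, 5 November 2027.
The last day of the appeal period: 5 November 2027 + 45 days = 20 December 2027.
The date on which the service credit becomes due: 5 calendar days after 20 December 2027 is 25 December 2027.

25 December 2027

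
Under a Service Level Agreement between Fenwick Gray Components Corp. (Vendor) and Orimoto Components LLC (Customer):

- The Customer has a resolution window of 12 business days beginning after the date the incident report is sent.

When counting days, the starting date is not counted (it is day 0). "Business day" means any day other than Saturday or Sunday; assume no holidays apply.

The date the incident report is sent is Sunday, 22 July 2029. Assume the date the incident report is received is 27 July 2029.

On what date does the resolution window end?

7 August 2029

The last day of the resolution window: counting 12 business days from Sunday, 22 July 2029 (Jul 23, Jul 24, Jul 25, Jul 26, …, Aug 3, Aug 6, Aug 7, skipping weekends) reaches Tuesday, 7 August 2029.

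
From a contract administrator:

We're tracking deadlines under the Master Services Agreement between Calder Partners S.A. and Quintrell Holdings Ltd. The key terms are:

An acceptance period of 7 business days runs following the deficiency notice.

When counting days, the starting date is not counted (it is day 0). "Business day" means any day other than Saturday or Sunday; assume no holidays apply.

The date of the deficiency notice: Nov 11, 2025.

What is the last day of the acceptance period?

Nov 20, 2025

From Tuesday, Nov 11, 2025, 7 business days (Nov 12, Nov 13, Nov 14, Nov 17, Nov 18, Nov 19, Nov 20, skipping weekends) brings us to Thursday, Nov 20, 2025, which is the last day of the acceptance period.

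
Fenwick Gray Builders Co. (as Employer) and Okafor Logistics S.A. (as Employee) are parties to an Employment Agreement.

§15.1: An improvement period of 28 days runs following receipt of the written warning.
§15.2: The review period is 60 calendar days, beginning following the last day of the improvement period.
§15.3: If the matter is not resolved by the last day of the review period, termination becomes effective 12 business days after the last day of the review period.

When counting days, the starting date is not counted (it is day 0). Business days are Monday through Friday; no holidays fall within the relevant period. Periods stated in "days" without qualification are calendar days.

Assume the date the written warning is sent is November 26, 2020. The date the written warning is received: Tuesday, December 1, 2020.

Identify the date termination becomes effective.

The last day of the improvement period: December 1, 2020 + 28 days = December 29, 2020.
The last day of the review period: 60 calendar days after December 29, 2020 is February 27, 2021.
The date termination becomes effective: 12 business days after Saturday, February 27, 2021, skipping weekends — Mar 1, Mar 2, Mar 3, Mar 4, …, Mar 12, Mar 15, Mar 16 — lands on Tuesday, March 16, 2021.

March 16, 2021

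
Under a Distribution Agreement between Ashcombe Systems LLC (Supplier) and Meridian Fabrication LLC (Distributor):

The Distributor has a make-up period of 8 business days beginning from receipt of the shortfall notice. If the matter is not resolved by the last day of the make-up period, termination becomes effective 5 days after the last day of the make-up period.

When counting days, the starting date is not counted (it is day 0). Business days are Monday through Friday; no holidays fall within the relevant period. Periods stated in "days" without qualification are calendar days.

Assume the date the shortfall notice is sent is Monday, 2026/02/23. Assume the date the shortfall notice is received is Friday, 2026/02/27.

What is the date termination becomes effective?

The last day of the make-up period: counting 8 business days from Friday, 2026/02/27 (Mar 2, Mar 3, Mar 4, Mar 5, Mar 6, Mar 9, Mar 10, Mar 11, skipping weekends) reaches Wednesday, 2026/03/11.
The date termination becomes effective: 5 calendar days after 2026/03/11 is 2026/03/16.

2026/03/16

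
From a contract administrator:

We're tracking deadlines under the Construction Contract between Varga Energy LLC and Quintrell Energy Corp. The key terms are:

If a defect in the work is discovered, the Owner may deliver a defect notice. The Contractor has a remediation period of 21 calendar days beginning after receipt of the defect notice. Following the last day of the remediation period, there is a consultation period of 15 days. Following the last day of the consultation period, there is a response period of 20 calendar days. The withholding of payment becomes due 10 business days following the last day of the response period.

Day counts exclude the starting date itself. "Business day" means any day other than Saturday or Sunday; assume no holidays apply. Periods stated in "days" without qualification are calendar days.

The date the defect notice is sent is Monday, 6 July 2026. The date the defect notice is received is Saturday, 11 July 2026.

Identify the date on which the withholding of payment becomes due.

The last day of the remediation period: 11 July 2026 + 21 days = 1 August 2026.
Adding 15 calendar days to 1 August 2026 gives 16 August 2026, which is the last day of the consultation period.
The last day of the response period: 20 calendar days after 16 August 2026 is 5 September 2026.
The date on which the withholding of payment becomes due: 10 business days after Saturday, 5 September 2026, skipping weekends — Sep 7, Sep 8, Sep 9, Sep 10, Sep 11, Sep 14, Sep 15, Sep 16, Sep 17, Sep 18 — lands on Friday, 18 September 2026.

18 September 2026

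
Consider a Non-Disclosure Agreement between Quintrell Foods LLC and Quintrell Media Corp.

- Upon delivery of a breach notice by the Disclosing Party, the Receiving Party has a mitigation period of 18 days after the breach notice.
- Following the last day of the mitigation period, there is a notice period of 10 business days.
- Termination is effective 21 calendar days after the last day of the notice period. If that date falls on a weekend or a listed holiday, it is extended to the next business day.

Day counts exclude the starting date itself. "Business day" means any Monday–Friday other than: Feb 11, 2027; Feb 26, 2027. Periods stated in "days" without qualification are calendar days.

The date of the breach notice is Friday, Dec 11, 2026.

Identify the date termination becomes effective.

Feb 2, 2027

The last day of the mitigation period: 18 calendar days after Dec 11, 2026 is Dec 29, 2026.
From Tuesday, Dec 29, 2026, 10 business days (Dec 30, Dec 31, Jan 1, Jan 4, Jan 5, Jan 6, Jan 7, Jan 8, Jan 11, Jan 12, skipping weekends) brings us to Tuesday, Jan 12, 2027, which is the last day of the notice period.
The date termination becomes effective: Jan 12, 2027 + 21 days = Feb 2, 2027. Feb 2, 2027 is a Tuesday and is not a listed holiday, so no roll-forward applies.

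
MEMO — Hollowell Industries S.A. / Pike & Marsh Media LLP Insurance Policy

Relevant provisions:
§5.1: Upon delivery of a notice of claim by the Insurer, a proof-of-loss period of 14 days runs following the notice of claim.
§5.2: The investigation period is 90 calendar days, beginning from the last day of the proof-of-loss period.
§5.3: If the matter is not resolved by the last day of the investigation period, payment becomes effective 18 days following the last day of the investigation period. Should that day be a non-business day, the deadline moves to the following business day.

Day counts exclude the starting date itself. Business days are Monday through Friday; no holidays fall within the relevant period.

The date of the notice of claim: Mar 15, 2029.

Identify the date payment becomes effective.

Adding 14 calendar days to Mar 15, 2029 gives Mar 29, 2029, which is the last day of the proof-of-loss period.
Adding 90 calendar days to Mar 29, 2029 gives Jun 27, 2029, which is the last day of the investigation period.
The date payment becomes effective: Jun 27, 2029 + 18 days = Jul 15, 2029. That falls on a Sunday, so it rolls to the next business day, Monday, Jul 16, 2029.

Jul 16, 2029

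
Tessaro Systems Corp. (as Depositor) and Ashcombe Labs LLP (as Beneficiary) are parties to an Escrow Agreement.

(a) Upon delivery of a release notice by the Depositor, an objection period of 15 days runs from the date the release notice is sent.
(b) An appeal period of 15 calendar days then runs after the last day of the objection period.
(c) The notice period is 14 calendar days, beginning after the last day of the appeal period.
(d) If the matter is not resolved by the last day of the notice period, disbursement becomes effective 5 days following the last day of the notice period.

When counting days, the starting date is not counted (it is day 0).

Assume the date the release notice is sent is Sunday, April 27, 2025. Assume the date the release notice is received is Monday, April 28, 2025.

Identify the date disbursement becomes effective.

The last day of the objection period: 15 calendar days after April 27, 2025 is May 12, 2025.
The last day of the appeal period: May 12, 2025 + 15 days = May 27, 2025.
The last day of the notice period: 14 calendar days after May 27, 2025 is June 10, 2025.
Adding 5 calendar days to June 10, 2025 gives June 15, 2025, which is the date disbursement becomes effective.

June 15, 2025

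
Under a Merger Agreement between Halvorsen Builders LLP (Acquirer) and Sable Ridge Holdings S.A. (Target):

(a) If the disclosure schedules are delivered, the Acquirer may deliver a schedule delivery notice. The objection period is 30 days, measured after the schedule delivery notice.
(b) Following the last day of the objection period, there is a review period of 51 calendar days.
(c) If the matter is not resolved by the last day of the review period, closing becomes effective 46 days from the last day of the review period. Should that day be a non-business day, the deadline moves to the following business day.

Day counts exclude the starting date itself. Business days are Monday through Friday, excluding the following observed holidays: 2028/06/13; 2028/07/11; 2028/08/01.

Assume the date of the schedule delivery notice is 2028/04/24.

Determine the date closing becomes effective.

2028/08/29

Adding 30 calendar days to 2028/04/24 gives 2028/05/24, which is the last day of the objection period.
Adding 51 calendar days to 2028/05/24 gives 2028/07/14, which is the last day of the review period.
The date closing becomes effective: 46 calendar days after 2028/07/14 is 2028/08/29. 2028/08/29 is a Tuesday and is not a listed holiday, so no roll-forward applies.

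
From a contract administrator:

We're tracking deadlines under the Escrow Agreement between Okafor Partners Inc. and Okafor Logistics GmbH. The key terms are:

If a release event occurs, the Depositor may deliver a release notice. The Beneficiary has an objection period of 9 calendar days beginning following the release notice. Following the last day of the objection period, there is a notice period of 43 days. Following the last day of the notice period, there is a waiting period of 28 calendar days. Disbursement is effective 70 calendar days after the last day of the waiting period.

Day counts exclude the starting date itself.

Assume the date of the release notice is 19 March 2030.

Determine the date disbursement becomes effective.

The last day of the objection period: 19 March 2030 + 9 days = 28 March 2030.
The last day of the notice period: 28 March 2030 + 43 days = 10 May 2030.
Adding 28 calendar days to 10 May 2030 gives 7 June 2030, which is the last day of the waiting period.
The date disbursement becomes effective: 70 calendar days after 7 June 2030 is 16 August 2030.

16 August 2030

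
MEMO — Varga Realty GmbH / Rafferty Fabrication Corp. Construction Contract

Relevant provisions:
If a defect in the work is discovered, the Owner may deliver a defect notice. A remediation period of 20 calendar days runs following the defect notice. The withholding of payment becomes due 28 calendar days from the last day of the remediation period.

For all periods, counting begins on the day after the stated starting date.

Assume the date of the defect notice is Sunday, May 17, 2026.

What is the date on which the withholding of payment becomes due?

July 4, 2026

The last day of the remediation period: May 17, 2026 + 20 days = June 6, 2026.
The date on which the withholding of payment becomes due: June 6, 2026 + 28 days = July 4, 2026.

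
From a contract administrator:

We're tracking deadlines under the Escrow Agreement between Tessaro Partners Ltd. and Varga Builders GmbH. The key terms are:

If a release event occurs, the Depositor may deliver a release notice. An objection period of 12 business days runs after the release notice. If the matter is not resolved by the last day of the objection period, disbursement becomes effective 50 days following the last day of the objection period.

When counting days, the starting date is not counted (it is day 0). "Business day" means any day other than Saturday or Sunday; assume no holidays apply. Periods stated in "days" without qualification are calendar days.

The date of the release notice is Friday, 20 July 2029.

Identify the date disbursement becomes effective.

The last day of the objection period: 12 business days after Friday, 20 July 2029, skipping weekends — Jul 23, Jul 24, Jul 25, Jul 26, …, Aug 3, Aug 6, Aug 7 — lands on Tuesday, 7 August 2029.
Adding 50 calendar days to 7 August 2029 gives 26 September 2029, which is the date disbursement becomes effective.

26 September 2029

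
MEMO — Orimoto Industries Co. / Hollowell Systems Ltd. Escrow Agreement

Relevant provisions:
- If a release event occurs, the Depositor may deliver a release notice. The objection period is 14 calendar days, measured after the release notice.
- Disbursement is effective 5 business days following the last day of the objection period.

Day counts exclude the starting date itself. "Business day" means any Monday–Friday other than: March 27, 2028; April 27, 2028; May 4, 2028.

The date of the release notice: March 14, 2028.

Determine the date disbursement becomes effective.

April 4, 2028

Adding 14 calendar days to March 14, 2028 gives March 28, 2028, which is the last day of the objection period.
From Tuesday, March 28, 2028, 5 business days (Mar 29, Mar 30, Mar 31, Apr 3, Apr 4, skipping weekends) brings us to Tuesday, April 4, 2028, which is the date disbursement becomes effective.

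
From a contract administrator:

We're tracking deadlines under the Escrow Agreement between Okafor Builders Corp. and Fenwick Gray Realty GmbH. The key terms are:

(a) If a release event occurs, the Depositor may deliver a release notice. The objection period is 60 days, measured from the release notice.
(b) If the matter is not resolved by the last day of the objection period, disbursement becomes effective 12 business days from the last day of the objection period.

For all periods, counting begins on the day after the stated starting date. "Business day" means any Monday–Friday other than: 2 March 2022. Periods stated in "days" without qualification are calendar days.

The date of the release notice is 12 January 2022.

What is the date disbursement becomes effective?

Adding 60 calendar days to 12 January 2022 gives 13 March 2022, which is the last day of the objection period.
The date disbursement becomes effective: counting 12 business days from Sunday, 13 March 2022 (Mar 14, Mar 15, Mar 16, Mar 17, …, Mar 25, Mar 28, Mar 29, skipping weekends) reaches Tuesday, 29 March 2022.

29 March 2022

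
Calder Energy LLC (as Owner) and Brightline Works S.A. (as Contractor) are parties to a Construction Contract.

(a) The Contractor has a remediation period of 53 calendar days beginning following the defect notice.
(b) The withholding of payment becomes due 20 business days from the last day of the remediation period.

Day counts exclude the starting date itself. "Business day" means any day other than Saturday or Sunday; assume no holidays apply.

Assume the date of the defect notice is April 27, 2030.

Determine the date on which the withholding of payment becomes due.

July 17, 2030

Adding 53 calendar days to April 27, 2030 gives June 19, 2030, which is the last day of the remediation period.
The date on which the withholding of payment becomes due: 20 business days after Wednesday, June 19, 2030, skipping weekends — Jun 20, Jun 21, Jun 24, Jun 25, …, Jul 15, Jul 16, Jul 17 — lands on Wednesday, July 17, 2030.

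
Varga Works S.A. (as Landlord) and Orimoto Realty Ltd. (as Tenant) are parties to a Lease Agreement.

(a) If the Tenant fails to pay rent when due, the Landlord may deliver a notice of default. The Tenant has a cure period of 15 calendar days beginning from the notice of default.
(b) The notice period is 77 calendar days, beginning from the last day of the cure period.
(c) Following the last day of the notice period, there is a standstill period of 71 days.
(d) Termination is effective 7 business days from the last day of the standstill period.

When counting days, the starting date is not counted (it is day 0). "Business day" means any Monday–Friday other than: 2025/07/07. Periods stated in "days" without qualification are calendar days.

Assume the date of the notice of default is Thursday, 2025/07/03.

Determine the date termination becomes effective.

Adding 15 calendar days to 2025/07/03 gives 2025/07/18, which is the last day of the cure period.
Adding 77 calendar days to 2025/07/18 gives 2025/10/03, which is the last day of the notice period.
The last day of the standstill period: 2025/10/03 + 71 days = 2025/12/13.
From Saturday, 2025/12/13, 7 business days (Dec 15, Dec 16, Dec 17, Dec 18, Dec 19, Dec 22, Dec 23, skipping weekends) brings us to Tuesday, 2025/12/23, which is the date termination becomes effective.

2025/12/23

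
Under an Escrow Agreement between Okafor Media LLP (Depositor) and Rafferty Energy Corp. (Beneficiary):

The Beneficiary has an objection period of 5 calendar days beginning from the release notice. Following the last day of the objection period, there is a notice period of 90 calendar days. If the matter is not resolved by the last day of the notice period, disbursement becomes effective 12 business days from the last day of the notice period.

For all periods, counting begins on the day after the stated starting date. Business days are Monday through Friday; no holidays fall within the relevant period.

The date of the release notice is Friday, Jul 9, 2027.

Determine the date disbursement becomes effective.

The last day of the objection period: 5 calendar days after Jul 9, 2027 is Jul 14, 2027.
The last day of the notice period: 90 calendar days after Jul 14, 2027 is Oct 12, 2027.
From Tuesday, Oct 12, 2027, 12 business days (Oct 13, Oct 14, Oct 15, Oct 18, …, Oct 26, Oct 27, Oct 28, skipping weekends) brings us to Thursday, Oct 28, 2027, which is the date disbursement becomes effective.

Oct 28, 2027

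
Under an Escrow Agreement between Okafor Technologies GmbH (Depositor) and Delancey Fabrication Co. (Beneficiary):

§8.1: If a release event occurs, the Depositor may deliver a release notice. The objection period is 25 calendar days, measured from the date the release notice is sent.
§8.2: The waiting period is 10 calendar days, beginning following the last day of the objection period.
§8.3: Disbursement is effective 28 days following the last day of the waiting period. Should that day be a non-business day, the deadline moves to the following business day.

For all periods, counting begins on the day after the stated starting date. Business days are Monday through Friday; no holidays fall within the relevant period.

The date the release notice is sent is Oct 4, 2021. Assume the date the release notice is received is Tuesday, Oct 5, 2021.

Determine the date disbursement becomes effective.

Dec 6, 2021

Adding 25 calendar days to Oct 4, 2021 gives Oct 29, 2021, which is the last day of the objection period.
The last day of the waiting period: 10 calendar days after Oct 29, 2021 is Nov 8, 2021.
The date disbursement becomes effective: 28 calendar days after Nov 8, 2021 is Dec 6, 2021. Dec 6, 2021 is a Monday, so no roll-forward applies.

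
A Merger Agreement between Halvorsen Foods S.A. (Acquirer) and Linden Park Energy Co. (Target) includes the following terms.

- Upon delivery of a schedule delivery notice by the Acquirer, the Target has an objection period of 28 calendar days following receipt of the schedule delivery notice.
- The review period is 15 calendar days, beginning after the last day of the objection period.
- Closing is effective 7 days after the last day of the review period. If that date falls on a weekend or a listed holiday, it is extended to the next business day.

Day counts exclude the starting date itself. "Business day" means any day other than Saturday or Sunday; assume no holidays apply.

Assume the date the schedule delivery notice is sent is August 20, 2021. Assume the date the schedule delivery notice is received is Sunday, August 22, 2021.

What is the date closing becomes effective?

The last day of the objection period: 28 calendar days after August 22, 2021 is September 19, 2021.
The last day of the review period: 15 calendar days after September 19, 2021 is October 4, 2021.
The date closing becomes effective: 7 calendar days after October 4, 2021 is October 11, 2021. October 11, 2021 is a Monday, so no roll-forward applies.

October 11, 2021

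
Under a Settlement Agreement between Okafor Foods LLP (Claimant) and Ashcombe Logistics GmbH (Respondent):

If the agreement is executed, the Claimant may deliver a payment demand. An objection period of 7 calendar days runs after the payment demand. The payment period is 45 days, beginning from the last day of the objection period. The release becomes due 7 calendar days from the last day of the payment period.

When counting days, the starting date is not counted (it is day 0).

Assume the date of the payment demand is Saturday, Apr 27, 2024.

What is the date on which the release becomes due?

Adding 7 calendar days to Apr 27, 2024 gives May 4, 2024, which is the last day of the objection period.
The last day of the payment period: May 4, 2024 + 45 days = Jun 18, 2024.
Adding 7 calendar days to Jun 18, 2024 gives Jun 25, 2024, which is the date on which the release becomes due.

Jun 25, 2024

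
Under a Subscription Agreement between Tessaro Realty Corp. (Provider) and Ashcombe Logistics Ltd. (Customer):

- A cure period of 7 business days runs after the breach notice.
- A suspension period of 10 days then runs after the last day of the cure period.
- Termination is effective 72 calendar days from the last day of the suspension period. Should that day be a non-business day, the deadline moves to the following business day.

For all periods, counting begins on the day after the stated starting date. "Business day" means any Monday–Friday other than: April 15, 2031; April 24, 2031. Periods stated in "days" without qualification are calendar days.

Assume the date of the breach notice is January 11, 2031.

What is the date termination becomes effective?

April 14, 2031

The last day of the cure period: 7 business days after Saturday, January 11, 2031, skipping weekends — Jan 13, Jan 14, Jan 15, Jan 16, Jan 17, Jan 20, Jan 21 — lands on Tuesday, January 21, 2031.
The last day of the suspension period: 10 calendar days after January 21, 2031 is January 31, 2031.
Adding 72 calendar days to January 31, 2031 gives April 13, 2031, which is the date termination becomes effective. That falls on a Sunday, so it rolls to the next business day, Monday, April 14, 2031.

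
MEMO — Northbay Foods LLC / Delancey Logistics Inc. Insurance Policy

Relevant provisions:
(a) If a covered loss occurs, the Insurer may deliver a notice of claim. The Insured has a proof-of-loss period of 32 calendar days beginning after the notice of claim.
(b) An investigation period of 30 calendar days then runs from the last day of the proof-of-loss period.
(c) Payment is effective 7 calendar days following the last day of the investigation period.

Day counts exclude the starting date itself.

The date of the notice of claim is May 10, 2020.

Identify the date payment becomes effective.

July 18, 2020

Adding 32 calendar days to May 10, 2020 gives June 11, 2020, which is the last day of the proof-of-loss period.
The last day of the investigation period: 30 calendar days after June 11, 2020 is July 11, 2020.
The date payment becomes effective: July 11, 2020 + 7 days = July 18, 2020.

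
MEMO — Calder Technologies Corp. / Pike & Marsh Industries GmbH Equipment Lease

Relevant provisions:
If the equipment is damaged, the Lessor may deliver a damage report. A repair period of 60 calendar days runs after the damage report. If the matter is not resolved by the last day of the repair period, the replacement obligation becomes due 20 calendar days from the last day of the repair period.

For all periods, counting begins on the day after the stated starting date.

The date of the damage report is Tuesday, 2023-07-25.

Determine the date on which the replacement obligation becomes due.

2023-10-13

The last day of the repair period: 2023-07-25 + 60 days = 2023-09-23.
The date on which the replacement obligation becomes due: 20 calendar days after 2023-09-23 is 2023-10-13.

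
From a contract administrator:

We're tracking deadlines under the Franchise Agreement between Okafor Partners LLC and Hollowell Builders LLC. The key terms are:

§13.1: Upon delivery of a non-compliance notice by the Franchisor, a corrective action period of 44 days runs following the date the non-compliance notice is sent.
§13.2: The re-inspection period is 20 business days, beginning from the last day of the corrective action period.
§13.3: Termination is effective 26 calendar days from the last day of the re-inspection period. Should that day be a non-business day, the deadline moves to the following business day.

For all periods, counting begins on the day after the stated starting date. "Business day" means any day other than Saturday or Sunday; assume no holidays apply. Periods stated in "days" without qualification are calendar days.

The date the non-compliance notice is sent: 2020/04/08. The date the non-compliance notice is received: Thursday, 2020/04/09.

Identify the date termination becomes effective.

The last day of the corrective action period: 44 calendar days after 2020/04/08 is 2020/05/22.
The last day of the re-inspection period: counting 20 business days from Friday, 2020/05/22 (May 25, May 26, May 27, May 28, …, Jun 17, Jun 18, Jun 19, skipping weekends) reaches Friday, 2020/06/19.
The date termination becomes effective: 26 calendar days after 2020/06/19 is 2020/07/15. 2020/07/15 is a Wednesday, so no roll-forward applies.

2020/07/15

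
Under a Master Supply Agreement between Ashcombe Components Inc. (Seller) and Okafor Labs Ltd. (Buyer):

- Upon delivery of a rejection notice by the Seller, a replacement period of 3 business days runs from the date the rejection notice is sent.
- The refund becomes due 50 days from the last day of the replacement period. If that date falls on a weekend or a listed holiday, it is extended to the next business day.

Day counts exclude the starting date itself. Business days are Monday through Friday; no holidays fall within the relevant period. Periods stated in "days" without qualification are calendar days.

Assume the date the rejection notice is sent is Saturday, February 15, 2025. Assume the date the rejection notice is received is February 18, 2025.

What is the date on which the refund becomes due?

The last day of the replacement period: 3 business days after Saturday, February 15, 2025, skipping weekends — Feb 17, Feb 18, Feb 19 — lands on Wednesday, February 19, 2025.
The date on which the refund becomes due: February 19, 2025 + 50 days = April 10, 2025. April 10, 2025 is a Thursday, so no roll-forward applies.

April 10, 2025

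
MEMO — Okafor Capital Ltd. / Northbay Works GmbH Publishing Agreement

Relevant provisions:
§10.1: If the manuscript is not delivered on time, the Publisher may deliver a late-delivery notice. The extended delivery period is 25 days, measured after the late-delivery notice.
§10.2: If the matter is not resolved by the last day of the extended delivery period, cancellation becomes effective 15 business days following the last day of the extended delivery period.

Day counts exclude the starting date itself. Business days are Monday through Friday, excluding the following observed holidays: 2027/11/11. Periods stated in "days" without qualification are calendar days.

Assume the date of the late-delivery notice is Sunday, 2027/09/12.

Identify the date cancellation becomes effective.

2027/10/28

The last day of the extended delivery period: 25 calendar days after 2027/09/12 is 2027/10/07.
From Thursday, 2027/10/07, 15 business days (Oct 8, Oct 11, Oct 12, Oct 13, …, Oct 26, Oct 27, Oct 28, skipping weekends) brings us to Thursday, 2027/10/28, which is the date cancellation becomes effective.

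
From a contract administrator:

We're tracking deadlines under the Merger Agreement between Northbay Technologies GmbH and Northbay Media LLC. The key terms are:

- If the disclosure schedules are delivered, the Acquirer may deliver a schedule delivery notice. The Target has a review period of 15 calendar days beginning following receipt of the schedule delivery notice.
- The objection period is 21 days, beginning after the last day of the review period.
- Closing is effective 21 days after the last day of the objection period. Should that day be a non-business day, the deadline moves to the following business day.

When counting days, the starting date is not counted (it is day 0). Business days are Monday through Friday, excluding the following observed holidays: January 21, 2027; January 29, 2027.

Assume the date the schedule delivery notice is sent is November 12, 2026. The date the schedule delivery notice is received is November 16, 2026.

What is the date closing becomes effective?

January 12, 2027

Adding 15 calendar days to November 16, 2026 gives December 1, 2026, which is the last day of the review period.
Adding 21 calendar days to December 1, 2026 gives December 22, 2026, which is the last day of the objection period.
Adding 21 calendar days to December 22, 2026 gives January 12, 2027, which is the date closing becomes effective. January 12, 2027 is a Tuesday and is not a listed holiday, so no roll-forward applies.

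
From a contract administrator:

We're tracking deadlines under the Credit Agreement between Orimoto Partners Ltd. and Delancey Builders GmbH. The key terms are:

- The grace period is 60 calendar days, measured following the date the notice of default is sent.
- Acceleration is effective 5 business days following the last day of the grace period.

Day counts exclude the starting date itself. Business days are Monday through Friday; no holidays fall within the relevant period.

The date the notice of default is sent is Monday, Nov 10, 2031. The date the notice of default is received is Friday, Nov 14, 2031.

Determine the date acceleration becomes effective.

The last day of the grace period: Nov 10, 2031 + 60 days = Jan 9, 2032.
The date acceleration becomes effective: counting 5 business days from Friday, Jan 9, 2032 (Jan 12, Jan 13, Jan 14, Jan 15, Jan 16, skipping weekends) reaches Friday, Jan 16, 2032.

Jan 16, 2032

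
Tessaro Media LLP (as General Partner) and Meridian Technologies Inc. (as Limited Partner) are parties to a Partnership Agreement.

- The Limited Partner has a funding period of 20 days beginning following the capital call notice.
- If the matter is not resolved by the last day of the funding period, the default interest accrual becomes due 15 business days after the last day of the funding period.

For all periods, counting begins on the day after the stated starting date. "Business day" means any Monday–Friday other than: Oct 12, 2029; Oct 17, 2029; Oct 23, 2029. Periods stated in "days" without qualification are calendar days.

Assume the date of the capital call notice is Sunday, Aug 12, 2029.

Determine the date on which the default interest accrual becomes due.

Sep 21, 2029

The last day of the funding period: 20 calendar days after Aug 12, 2029 is Sep 1, 2029.
The date on which the default interest accrual becomes due: 15 business days after Saturday, Sep 1, 2029, skipping weekends — Sep 3, Sep 4, Sep 5, Sep 6, …, Sep 19, Sep 20, Sep 21 — lands on Friday, Sep 21, 2029.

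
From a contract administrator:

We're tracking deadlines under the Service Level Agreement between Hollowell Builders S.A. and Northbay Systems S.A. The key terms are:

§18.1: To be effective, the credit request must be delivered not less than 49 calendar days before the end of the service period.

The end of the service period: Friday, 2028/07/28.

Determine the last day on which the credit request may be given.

2028/06/09

Counting back 49 calendar days from 2028/07/28 gives 2028/06/09.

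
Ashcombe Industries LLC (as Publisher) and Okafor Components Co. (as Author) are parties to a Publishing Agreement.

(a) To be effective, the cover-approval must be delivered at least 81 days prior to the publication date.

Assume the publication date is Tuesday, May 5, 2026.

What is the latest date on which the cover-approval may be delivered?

February 13, 2026

May 5, 2026 minus 81 days is February 13, 2026.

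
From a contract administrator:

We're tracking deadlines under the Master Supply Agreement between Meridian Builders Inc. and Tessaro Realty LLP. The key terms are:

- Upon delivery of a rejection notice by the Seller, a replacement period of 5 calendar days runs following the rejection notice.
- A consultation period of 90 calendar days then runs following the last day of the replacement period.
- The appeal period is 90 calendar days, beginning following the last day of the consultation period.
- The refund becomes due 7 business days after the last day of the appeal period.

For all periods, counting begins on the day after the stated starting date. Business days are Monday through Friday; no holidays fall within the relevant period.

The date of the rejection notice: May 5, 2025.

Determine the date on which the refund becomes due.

The last day of the replacement period: 5 calendar days after May 5, 2025 is May 10, 2025.
Adding 90 calendar days to May 10, 2025 gives August 8, 2025, which is the last day of the consultation period.
Adding 90 calendar days to August 8, 2025 gives November 6, 2025, which is the last day of the appeal period.
The date on which the refund becomes due: counting 7 business days from Thursday, November 6, 2025 (Nov 7, Nov 10, Nov 11, Nov 12, Nov 13, Nov 14, Nov 17, skipping weekends) reaches Monday, November 17, 2025.

November 17, 2025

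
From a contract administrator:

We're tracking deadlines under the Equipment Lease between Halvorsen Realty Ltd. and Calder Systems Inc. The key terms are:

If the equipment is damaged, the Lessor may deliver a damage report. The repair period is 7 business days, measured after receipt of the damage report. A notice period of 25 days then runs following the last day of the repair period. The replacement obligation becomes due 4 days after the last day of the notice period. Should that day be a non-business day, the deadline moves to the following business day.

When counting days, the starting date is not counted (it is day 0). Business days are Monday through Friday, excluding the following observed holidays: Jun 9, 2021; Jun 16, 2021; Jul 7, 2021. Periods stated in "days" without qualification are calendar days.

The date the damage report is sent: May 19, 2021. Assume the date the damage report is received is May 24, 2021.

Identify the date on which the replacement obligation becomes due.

Jul 1, 2021

The last day of the repair period: 7 business days after Monday, May 24, 2021, skipping weekends — May 25, May 26, May 27, May 28, May 31, Jun 1, Jun 2 — lands on Wednesday, Jun 2, 2021.
Adding 25 calendar days to Jun 2, 2021 gives Jun 27, 2021, which is the last day of the notice period.
Adding 4 calendar days to Jun 27, 2021 gives Jul 1, 2021, which is the date on which the replacement obligation becomes due. Jul 1, 2021 is a Thursday and is not a listed holiday, so no roll-forward applies.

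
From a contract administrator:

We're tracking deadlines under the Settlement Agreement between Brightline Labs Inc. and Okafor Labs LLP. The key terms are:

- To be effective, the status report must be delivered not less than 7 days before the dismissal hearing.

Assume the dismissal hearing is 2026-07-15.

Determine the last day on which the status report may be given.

Counting back 7 calendar days from 2026-07-15 gives 2026-07-08.

2026-07-08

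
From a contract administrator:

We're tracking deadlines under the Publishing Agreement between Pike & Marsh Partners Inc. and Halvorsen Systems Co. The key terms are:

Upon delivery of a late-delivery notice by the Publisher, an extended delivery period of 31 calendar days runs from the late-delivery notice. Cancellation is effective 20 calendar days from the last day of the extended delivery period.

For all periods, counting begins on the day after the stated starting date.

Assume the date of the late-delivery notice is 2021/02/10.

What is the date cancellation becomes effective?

2021/04/02

The last day of the extended delivery period: 2021/02/10 + 31 days = 2021/03/13.
The date cancellation becomes effective: 2021/03/13 + 20 days = 2021/04/02.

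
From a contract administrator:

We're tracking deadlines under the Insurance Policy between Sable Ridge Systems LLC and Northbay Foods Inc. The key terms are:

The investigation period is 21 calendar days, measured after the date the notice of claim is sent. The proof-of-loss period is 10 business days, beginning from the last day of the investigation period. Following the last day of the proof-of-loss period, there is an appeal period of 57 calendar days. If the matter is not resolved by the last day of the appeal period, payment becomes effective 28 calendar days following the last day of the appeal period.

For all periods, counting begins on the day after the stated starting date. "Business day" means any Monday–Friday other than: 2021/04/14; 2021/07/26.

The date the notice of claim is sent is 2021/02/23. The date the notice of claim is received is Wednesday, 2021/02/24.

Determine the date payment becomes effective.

2021/06/23

Adding 21 calendar days to 2021/02/23 gives 2021/03/16, which is the last day of the investigation period.
From Tuesday, 2021/03/16, 10 business days (Mar 17, Mar 18, Mar 19, Mar 22, Mar 23, Mar 24, Mar 25, Mar 26, Mar 29, Mar 30, skipping weekends) brings us to Tuesday, 2021/03/30, which is the last day of the proof-of-loss period.
The last day of the appeal period: 2021/03/30 + 57 days = 2021/05/26.
The date payment becomes effective: 2021/05/26 + 28 days = 2021/06/23.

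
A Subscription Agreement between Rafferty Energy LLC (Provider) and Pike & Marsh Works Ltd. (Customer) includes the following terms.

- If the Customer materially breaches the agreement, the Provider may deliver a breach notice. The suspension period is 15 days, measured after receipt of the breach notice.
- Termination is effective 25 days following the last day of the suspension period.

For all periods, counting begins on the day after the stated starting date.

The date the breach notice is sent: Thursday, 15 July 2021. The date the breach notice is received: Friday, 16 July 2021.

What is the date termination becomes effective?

25 August 2021

The last day of the suspension period: 16 July 2021 + 15 days = 31 July 2021.
The date termination becomes effective: 25 calendar days after 31 July 2021 is 25 August 2021.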